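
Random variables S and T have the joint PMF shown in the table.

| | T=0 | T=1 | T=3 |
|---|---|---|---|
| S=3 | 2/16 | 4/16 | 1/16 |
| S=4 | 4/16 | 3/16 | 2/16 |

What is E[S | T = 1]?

24/7

P(T = 1) = 7/16.
Σ S·P over the event = 3·(4/16) + 4·(3/16) = 3/2.
E[S | T = 1] = (3/2) / (7/16) = 24/7.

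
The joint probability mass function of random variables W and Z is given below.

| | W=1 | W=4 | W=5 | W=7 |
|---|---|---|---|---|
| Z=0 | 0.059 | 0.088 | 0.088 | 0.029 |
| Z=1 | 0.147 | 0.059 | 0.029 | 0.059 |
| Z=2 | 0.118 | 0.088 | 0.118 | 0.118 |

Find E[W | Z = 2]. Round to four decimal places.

P(Z = 2) = 0.442.
Σ W·P over the event = 1·(0.118) + 4·(0.088) + 5·(0.118) + 7·(0.118) = 1.886.
E[W | Z = 2] = (1.886) / (0.442) = 4.2670.

4.2670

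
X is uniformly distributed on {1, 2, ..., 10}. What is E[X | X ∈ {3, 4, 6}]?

P(X ∈ {3, 4, 6}) = 3/10.
Σ over the event: 3·1/10 + 4·1/10 + 6·1/10 = 13/10.
E[X | X ∈ {3, 4, 6}] = (13/10) / (3/10) = 13/3.

13/3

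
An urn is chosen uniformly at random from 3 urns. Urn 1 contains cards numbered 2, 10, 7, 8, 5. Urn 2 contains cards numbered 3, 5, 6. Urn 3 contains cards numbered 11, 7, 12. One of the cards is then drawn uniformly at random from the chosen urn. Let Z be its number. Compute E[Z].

E[Z | urn 1] = (2+10+7+8+5)/5 = 32/5.
E[Z | urn 2] = (3+5+6)/3 = 14/3.
E[Z | urn 3] = (11+7+12)/3 = 10.
E[Z] = (1/3)·(32/5) + (1/3)·(14/3) + (1/3)·(10) = 316/45.

316/45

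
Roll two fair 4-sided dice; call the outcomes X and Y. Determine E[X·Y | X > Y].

35/6

Outcomes with X > Y: (2,1), (3,1), (3,2), (4,1), (4,2), (4,3), each with probability 1/16.
E[X·Y | X > Y] = (2 + 3 + 6 + 4 + 8 + 12) / 6 = 35/6.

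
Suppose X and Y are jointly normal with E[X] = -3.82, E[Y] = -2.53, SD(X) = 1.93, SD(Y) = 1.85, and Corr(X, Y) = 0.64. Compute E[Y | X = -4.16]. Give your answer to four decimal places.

For a bivariate normal, E[Y | X=x] = μ_Y + ρ·(σ_Y/σ_X)·(x − μ_X).
E[Y | X=-4.16] = -2.53 + (0.64)·(1.85/1.93)·(-4.16 − (-3.82)) = -2.53 + (0.61347)·(-0.34) = -2.7386.

-2.7386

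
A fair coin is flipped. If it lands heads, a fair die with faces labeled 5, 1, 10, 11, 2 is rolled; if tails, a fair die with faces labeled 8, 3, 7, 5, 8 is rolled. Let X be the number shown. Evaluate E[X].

E[X | heads] = (5+1+10+11+2)/5 = 29/5.
E[X | tails] = (8+3+7+5+8)/5 = 31/5.
By the law of total expectation,
E[X] = (1/2)·(29/5) + (1/2)·(31/5) = 6.

6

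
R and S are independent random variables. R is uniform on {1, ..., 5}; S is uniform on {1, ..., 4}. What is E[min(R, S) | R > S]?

Outcomes with R > S: (2,1), (3,1), (3,2), (4,1), (4,2), (4,3), (5,1), (5,2), (5,3), (5,4), each with probability 1/20.
E[min(R, S) | R > S] = (1 + 1 + 2 + 1 + 2 + 3 + 1 + 2 + 3 + 4) / 10 = 2.

2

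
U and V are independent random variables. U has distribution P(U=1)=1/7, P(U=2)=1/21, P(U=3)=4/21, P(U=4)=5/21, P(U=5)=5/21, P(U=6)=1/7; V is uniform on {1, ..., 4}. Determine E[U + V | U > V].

P(U > V) = 2/3.
Summing (U+V)·P(x,y) over outcomes with U > V gives 127/28.
E[U + V | U > V] = (127/28) / (2/3) = 381/56.

381/56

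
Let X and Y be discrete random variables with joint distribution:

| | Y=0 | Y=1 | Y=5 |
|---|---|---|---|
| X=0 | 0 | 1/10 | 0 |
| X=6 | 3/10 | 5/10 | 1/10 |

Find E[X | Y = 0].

P(Y = 0) = 3/10.
Σ X·P over the event = 6·(3/10) = 9/5.
E[X | Y = 0] = (9/5) / (3/10) = 6.

6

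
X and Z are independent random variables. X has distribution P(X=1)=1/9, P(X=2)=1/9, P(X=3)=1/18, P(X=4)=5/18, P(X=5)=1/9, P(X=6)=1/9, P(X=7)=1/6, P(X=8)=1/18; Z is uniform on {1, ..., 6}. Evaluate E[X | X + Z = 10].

71/13

P(X + Z = 10) = 13/108.
Summing X·P(x,y) over outcomes with X + Z = 10 gives 71/108.
E[X | X + Z = 10] = (71/108) / (13/108) = 71/13.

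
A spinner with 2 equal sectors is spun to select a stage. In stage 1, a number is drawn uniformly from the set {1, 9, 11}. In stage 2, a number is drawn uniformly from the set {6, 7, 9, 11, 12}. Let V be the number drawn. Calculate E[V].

E[V | stage 1] = (1+9+11)/3 = 7.
E[V | stage 2] = (6+7+9+11+12)/5 = 9.
E[V] = (1/2)·(7) + (1/2)·(9) = 8.

8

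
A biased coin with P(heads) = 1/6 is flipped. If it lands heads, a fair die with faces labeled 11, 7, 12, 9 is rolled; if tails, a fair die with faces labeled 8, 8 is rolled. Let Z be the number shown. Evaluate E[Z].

199/24

E[Z | heads] = (11+7+12+9)/4 = 39/4.
E[Z | tails] = (8+8)/2 = 8.
By the law of total expectation,
E[Z] = (1/6)·(39/4) + (5/6)·(8) = 199/24.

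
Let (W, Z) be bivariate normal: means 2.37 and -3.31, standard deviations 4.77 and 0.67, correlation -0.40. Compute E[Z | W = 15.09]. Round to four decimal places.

The regression of Z on W has slope ρ·σ_Z/σ_W and passes through (μ_W, μ_Z).
E[Z | W=15.09] = -3.31 + (-0.40)·(0.67/4.77)·(15.09 − (2.37)) = -3.31 + (-0.056184)·(12.72) = -4.0247.

-4.0247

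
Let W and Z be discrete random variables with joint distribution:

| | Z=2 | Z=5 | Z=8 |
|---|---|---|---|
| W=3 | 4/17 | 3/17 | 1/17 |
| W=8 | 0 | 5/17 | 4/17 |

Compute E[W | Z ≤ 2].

P(Z ≤ 2) = 4/17.
Σ W·P over the event = 3·(4/17) = 12/17.
E[W | Z ≤ 2] = (12/17) / (4/17) = 3.

3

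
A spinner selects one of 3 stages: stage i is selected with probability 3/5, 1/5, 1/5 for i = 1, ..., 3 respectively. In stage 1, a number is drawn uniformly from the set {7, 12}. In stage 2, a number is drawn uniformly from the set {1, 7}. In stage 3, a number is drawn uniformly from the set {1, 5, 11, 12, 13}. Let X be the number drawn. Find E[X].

E[X | stage 1] = (7+12)/2 = 19/2.
E[X | stage 2] = (1+7)/2 = 4.
E[X | stage 3] = (1+5+11+12+13)/5 = 42/5.
E[X] = (3/5)·(19/2) + (1/5)·(4) + (1/5)·(42/5) = 409/50.

409/50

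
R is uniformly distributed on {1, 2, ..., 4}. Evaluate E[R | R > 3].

4

Given R > 3, R is equally likely to be any of {4}.
E[R | R > 3] = (4) / 1 = 4.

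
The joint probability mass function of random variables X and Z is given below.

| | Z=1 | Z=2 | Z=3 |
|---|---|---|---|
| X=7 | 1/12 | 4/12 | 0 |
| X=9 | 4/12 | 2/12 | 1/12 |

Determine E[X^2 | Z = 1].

373/5

P(Z = 1) = 5/12.
Σ X^2·P over the event = 49·(1/12) + 81·(4/12) = 373/12.
E[X^2 | Z = 1] = (373/12) / (5/12) = 373/5.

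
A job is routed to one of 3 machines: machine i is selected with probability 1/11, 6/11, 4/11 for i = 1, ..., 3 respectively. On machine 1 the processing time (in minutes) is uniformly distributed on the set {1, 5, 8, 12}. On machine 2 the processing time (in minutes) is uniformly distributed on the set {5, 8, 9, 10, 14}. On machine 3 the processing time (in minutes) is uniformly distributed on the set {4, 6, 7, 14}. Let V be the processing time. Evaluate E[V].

927/110

E[V | machine 1] = (1+5+8+12)/4 = 13/2.
E[V | machine 2] = (5+8+9+10+14)/5 = 46/5.
E[V | machine 3] = (4+6+7+14)/4 = 31/4.
By the law of total expectation,
E[V] = (1/11)·(13/2) + (6/11)·(46/5) + (4/11)·(31/4) = 927/110.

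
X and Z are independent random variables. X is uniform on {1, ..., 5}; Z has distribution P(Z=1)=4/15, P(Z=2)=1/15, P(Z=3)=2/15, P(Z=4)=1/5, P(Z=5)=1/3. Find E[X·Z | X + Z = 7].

P(X + Z = 7) = 11/75.
Summing XZ·P(x,y) over outcomes with X + Z = 7 gives 8/5.
E[X·Z | X + Z = 7] = (8/5) / (11/75) = 120/11.

120/11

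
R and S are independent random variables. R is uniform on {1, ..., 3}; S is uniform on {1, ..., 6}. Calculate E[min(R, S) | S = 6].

2

P(S = 6) = 1/6.
Summing min(R,S)·P(x,y) over outcomes with S = 6 gives 1/3.
E[min(R, S) | S = 6] = (1/3) / (1/6) = 2.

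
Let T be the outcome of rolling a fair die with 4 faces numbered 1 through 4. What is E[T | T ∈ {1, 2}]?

3/2

P(T ∈ {1, 2}) = 1/2.
Σ over the event: 1·1/4 + 2·1/4 = 3/4.
E[T | T ∈ {1, 2}] = (3/4) / (1/2) = 3/2.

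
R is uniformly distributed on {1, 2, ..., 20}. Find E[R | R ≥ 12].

16

Given R ≥ 12, R is equally likely to be any of {12, 13, 14, 15, 16, 17, 18, 19, 20}.
E[R | R ≥ 12] = (12 + 13 + 14 + 15 + 16 + 17 + 18 + 19 + 20) / 9 = 16.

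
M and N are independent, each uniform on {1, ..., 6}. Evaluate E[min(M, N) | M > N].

7/3

P(M > N) = 5/12.
Summing min(M,N)·P(x,y) over outcomes with M > N gives 35/36.
E[min(M, N) | M > N] = (35/36) / (5/12) = 7/3.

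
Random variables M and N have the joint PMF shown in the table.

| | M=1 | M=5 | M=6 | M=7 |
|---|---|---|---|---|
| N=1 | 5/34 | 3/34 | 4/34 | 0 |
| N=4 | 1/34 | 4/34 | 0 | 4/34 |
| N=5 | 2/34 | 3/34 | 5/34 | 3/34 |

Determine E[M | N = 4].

49/9

P(N = 4) = 9/34.
Σ M·P over the event = 1·(1/34) + 5·(4/34) + 7·(4/34) = 49/34.
E[M | N = 4] = (49/34) / (9/34) = 49/9.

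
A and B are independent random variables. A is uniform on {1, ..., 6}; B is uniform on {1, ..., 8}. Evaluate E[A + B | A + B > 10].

12

Outcomes with A + B > 10: (3,8), (4,7), (4,8), (5,6), (5,7), (5,8), (6,5), (6,6), (6,7), (6,8), each with probability 1/48.
E[A + B | A + B > 10] = (11 + 11 + 12 + 11 + 12 + 13 + 11 + 12 + 13 + 14) / 10 = 12.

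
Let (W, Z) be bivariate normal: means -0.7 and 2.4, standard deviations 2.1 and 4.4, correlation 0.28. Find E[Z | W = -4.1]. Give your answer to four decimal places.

E[Z | W=x] = μ_Z + ρ(σ_Z/σ_W)(x − μ_W) for jointly normal variables.
E[Z | W=-4.1] = 2.4 + (0.28)·(4.4/2.1)·(-4.1 − (-0.7)) = 2.4 + (0.58667)·(-3.4) = 0.4053.

0.4053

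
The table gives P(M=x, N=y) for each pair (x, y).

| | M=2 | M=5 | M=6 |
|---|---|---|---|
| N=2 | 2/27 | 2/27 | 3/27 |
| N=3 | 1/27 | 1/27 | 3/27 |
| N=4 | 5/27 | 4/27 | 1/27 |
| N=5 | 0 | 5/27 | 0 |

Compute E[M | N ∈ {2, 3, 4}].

93/22

P(N ∈ {2, 3, 4}) = 22/27.
Summing M·P(M=x,N=y) over the conditioning event gives 31/9.
E[M | N ∈ {2, 3, 4}] = (31/9) / (22/27) = 93/22.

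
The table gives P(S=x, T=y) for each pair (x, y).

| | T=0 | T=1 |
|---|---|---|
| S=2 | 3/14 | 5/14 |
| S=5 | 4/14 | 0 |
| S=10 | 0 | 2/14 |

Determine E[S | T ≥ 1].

30/7

P(T ≥ 1) = 1/2.
Σ S·P over the event = 2·(5/14) + 10·(2/14) = 15/7.
E[S | T ≥ 1] = (15/7) / (1/2) = 30/7.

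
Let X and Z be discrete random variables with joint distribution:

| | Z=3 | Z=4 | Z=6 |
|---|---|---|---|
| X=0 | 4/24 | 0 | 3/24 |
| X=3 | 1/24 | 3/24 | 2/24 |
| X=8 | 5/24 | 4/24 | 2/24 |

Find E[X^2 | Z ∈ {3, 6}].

475/17

P(Z ∈ {3, 6}) = 17/24.
Σ X^2·P over the event = 0·(4/24) + 0·(3/24) + 9·(1/24) + 9·(2/24) + 64·(5/24) + 64·(2/24) = 475/24.
E[X^2 | Z ∈ {3, 6}] = (475/24) / (17/24) = 475/17.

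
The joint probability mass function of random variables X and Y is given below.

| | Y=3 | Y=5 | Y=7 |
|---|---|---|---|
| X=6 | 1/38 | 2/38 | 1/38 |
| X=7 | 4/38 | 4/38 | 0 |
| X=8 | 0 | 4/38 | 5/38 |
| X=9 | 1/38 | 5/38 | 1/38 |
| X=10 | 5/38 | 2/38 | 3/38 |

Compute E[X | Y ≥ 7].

17/2

P(Y ≥ 7) = 5/19.
Σ X·P over the event = 6·(1/38) + 8·(5/38) + 9·(1/38) + 10·(3/38) = 85/38.
E[X | Y ≥ 7] = (85/38) / (5/19) = 17/2.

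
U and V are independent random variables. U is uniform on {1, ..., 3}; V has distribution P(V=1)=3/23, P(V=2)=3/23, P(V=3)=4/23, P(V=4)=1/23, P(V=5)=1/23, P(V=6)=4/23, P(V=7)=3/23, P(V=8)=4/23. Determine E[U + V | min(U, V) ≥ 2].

P(min(U, V) ≥ 2) = 40/69.
Summing (U+V)·P(x,y) over outcomes with min(U, V) ≥ 2 gives 308/69.
E[U + V | min(U, V) ≥ 2] = (308/69) / (40/69) = 77/10.

77/10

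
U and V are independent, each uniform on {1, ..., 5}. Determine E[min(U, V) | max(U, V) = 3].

9/5

P(max(U, V) = 3) = 1/5.
Summing min(U,V)·P(x,y) over outcomes with max(U, V) = 3 gives 9/25.
E[min(U, V) | max(U, V) = 3] = (9/25) / (1/5) = 9/5.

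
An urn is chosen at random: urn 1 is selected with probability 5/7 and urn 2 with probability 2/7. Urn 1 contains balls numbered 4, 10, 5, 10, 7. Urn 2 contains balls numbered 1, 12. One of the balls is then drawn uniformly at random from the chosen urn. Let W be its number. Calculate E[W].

7

E[W | urn 1] = (4+10+5+10+7)/5 = 36/5.
E[W | urn 2] = (1+12)/2 = 13/2.
E[W] = (5/7)·(36/5) + (2/7)·(13/2) = 7.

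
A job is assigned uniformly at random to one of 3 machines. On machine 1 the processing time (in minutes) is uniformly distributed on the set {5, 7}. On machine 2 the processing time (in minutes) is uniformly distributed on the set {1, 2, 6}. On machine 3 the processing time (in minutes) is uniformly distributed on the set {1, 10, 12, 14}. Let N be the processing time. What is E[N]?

73/12

E[N | machine 1] = (5+7)/2 = 6.
E[N | machine 2] = (1+2+6)/3 = 3.
E[N | machine 3] = (1+10+12+14)/4 = 37/4.
By the law of total expectation,
E[N] = (1/3)·(6) + (1/3)·(3) + (1/3)·(37/4) = 73/12.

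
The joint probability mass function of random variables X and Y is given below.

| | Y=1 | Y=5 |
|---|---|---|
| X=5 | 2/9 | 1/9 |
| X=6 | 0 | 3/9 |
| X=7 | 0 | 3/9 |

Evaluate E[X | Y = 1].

P(Y = 1) = 2/9.
Summing X·P(X=x,Y=y) over the conditioning event gives 10/9.
E[X | Y = 1] = (10/9) / (2/9) = 5.

5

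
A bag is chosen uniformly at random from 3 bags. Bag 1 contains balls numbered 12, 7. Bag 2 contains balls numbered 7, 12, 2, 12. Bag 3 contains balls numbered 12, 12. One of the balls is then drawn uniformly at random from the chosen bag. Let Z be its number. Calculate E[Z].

E[Z | bag 1] = (12+7)/2 = 19/2.
E[Z | bag 2] = (7+12+2+12)/4 = 33/4.
E[Z | bag 3] = (12+12)/2 = 12.
E[Z] = (1/3)·(19/2) + (1/3)·(33/4) + (1/3)·(12) = 119/12.

119/12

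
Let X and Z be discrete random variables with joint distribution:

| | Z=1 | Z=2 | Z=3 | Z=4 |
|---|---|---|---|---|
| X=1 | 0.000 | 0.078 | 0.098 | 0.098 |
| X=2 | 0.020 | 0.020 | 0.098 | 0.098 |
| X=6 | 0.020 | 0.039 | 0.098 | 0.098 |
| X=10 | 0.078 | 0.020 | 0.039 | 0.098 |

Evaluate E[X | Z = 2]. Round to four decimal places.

3.5159

P(Z = 2) = 0.157.
Σ X·P over the event = 1·(0.078) + 2·(0.020) + 6·(0.039) + 10·(0.020) = 0.552.
E[X | Z = 2] = (0.552) / (0.157) = 3.5159.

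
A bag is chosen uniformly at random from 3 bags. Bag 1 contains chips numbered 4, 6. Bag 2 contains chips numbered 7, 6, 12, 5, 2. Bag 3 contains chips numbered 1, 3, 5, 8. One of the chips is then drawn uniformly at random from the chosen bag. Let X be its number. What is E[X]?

E[X | bag 1] = (4+6)/2 = 5.
E[X | bag 2] = (7+6+12+5+2)/5 = 32/5.
E[X | bag 3] = (1+3+5+8)/4 = 17/4.
E[X] = (1/3)·(5) + (1/3)·(32/5) + (1/3)·(17/4) = 313/60.

313/60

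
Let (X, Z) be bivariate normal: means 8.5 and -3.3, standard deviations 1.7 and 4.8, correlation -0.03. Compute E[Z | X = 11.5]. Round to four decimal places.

-3.5541

For a bivariate normal, E[Z | X=x] = μ_Z + ρ·(σ_Z/σ_X)·(x − μ_X).
E[Z | X=11.5] = -3.3 + (-0.03)·(4.8/1.7)·(11.5 − (8.5)) = -3.3 + (-0.084706)·(3) = -3.5541.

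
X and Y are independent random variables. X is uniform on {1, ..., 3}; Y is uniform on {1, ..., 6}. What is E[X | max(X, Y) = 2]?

Outcomes with max(X, Y) = 2: (1,2), (2,1), (2,2), each with probability 1/18.
E[X | max(X, Y) = 2] = (1 + 2 + 2) / 3 = 5/3.

5/3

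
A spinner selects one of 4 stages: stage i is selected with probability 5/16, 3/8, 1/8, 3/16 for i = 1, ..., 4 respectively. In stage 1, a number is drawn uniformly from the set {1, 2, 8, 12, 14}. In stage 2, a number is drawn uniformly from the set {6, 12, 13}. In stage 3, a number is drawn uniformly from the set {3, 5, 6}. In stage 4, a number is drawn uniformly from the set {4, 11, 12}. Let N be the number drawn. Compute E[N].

E[N | stage 1] = (1+2+8+12+14)/5 = 37/5.
E[N | stage 2] = (6+12+13)/3 = 31/3.
E[N | stage 3] = (3+5+6)/3 = 14/3.
E[N | stage 4] = (4+11+12)/3 = 9.
By the law of total expectation,
E[N] = (5/16)·(37/5) + (3/8)·(31/3) + (1/8)·(14/3) + (3/16)·(9) = 203/24.

203/24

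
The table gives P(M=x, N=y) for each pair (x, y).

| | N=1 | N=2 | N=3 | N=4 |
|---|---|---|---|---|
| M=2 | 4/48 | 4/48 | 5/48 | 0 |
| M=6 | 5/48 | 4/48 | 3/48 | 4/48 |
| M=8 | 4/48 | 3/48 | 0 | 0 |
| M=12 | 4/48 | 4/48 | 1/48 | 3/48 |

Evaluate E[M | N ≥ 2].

P(N ≥ 2) = 31/48.
Summing M·P(M=x,N=y) over the conditioning event gives 17/4.
E[M | N ≥ 2] = (17/4) / (31/48) = 204/31.

204/31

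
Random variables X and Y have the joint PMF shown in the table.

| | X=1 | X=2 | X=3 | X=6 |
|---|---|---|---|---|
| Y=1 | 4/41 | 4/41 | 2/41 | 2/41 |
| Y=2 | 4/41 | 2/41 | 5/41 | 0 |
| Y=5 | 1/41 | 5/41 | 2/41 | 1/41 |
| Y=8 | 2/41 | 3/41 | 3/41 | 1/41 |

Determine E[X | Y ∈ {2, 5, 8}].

P(Y ∈ {2, 5, 8}) = 29/41.
Summing X·P(X=x,Y=y) over the conditioning event gives 69/41.
E[X | Y ∈ {2, 5, 8}] = (69/41) / (29/41) = 69/29.

69/29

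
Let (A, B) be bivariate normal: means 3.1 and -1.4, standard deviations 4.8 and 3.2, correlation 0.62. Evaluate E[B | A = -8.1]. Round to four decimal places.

E[B | A=x] = μ_B + ρ(σ_B/σ_A)(x − μ_A) for jointly normal variables.
E[B | A=-8.1] = -1.4 + (0.62)·(3.2/4.8)·(-8.1 − (3.1)) = -1.4 + (0.41333)·(-11.2) = -6.0293.

-6.0293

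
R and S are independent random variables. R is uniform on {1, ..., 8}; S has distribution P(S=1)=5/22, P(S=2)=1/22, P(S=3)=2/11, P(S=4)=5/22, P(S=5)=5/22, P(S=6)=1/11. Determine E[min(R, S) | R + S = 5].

P(R + S = 5) = 15/176.
Summing min(R,S)·P(x,y) over outcomes with R + S = 5 gives 5/44.
E[min(R, S) | R + S = 5] = (5/44) / (15/176) = 4/3.

4/3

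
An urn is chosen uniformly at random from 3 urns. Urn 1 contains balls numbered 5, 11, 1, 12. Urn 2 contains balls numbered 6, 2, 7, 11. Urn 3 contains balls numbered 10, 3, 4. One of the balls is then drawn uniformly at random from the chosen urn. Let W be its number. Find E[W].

E[W | urn 1] = (5+11+1+12)/4 = 29/4.
E[W | urn 2] = (6+2+7+11)/4 = 13/2.
E[W | urn 3] = (10+3+4)/3 = 17/3.
By the law of total expectation,
E[W] = (1/3)·(29/4) + (1/3)·(13/2) + (1/3)·(17/3) = 233/36.

233/36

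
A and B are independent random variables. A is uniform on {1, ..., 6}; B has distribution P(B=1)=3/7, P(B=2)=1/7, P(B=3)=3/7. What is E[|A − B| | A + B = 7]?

P(A + B = 7) = 1/6.
Summing |A−B|·P(x,y) over outcomes with A + B = 7 gives 1/2.
E[|A − B| | A + B = 7] = (1/2) / (1/6) = 3.

3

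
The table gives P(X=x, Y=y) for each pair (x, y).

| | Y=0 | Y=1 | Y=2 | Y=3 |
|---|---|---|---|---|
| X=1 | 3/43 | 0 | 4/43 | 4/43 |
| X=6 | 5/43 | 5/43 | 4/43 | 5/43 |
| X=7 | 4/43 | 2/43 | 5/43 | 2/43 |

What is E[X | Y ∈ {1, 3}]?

46/9

P(Y ∈ {1, 3}) = 18/43.
Summing X·P(X=x,Y=y) over the conditioning event gives 92/43.
E[X | Y ∈ {1, 3}] = (92/43) / (18/43) = 46/9.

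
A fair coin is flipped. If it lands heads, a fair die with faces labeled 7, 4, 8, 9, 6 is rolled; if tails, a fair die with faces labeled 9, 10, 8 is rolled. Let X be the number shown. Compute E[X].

E[X | heads] = (7+4+8+9+6)/5 = 34/5.
E[X | tails] = (9+10+8)/3 = 9.
E[X] = (1/2)·(34/5) + (1/2)·(9) = 79/10.

79/10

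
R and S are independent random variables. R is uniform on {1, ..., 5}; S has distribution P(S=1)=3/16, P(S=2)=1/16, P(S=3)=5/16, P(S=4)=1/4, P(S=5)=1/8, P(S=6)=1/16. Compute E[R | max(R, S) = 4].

76/25

P(max(R, S) = 4) = 5/16.
Summing R·P(x,y) over outcomes with max(R, S) = 4 gives 19/20.
E[R | max(R, S) = 4] = (19/20) / (5/16) = 76/25.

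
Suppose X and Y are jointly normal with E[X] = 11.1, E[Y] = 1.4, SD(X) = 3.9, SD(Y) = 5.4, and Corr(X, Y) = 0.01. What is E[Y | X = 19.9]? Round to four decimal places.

1.5218

For a bivariate normal, E[Y | X=x] = μ_Y + ρ·(σ_Y/σ_X)·(x − μ_X).
E[Y | X=19.9] = 1.4 + (0.01)·(5.4/3.9)·(19.9 − (11.1)) = 1.4 + (0.013846)·(8.8) = 1.5218.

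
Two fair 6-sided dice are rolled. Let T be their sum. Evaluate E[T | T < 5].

10/3

P(T < 5) = 1/6.
Σ over the event: 2·1/36 + 3·1/18 + 4·1/12 = 5/9.
E[T | T < 5] = (5/9) / (1/6) = 10/3.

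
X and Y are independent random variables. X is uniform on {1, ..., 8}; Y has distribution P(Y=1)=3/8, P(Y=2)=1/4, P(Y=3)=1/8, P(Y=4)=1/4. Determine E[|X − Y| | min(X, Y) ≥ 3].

P(min(X, Y) ≥ 3) = 9/32.
Summing |X−Y|·P(x,y) over outcomes with min(X, Y) ≥ 3 gives 37/64.
E[|X − Y| | min(X, Y) ≥ 3] = (37/64) / (9/32) = 37/18.

37/18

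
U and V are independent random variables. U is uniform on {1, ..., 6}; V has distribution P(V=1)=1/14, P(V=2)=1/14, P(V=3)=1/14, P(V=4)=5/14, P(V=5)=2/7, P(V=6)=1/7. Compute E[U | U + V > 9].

104/19

P(U + V > 9) = 19/84.
Summing U·P(x,y) over outcomes with U + V > 9 gives 26/21.
E[U | U + V > 9] = (26/21) / (19/84) = 104/19.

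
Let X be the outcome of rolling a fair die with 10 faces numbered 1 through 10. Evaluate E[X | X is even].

Given X is even, X is equally likely to be any of {2, 4, 6, 8, 10}.
E[X | X is even] = (2 + 4 + 6 + 8 + 10) / 5 = 6.

6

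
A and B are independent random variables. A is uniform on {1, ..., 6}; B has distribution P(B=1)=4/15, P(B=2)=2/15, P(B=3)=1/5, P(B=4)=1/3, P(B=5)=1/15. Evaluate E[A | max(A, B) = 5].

85/19

P(max(A, B) = 5) = 19/90.
Summing A·P(x,y) over outcomes with max(A, B) = 5 gives 17/18.
E[A | max(A, B) = 5] = (17/18) / (19/90) = 85/19.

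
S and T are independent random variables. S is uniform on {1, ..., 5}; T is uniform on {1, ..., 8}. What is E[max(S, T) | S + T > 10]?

22/3

P(S + T > 10) = 3/20.
Summing max(S,T)·P(x,y) over outcomes with S + T > 10 gives 11/10.
E[max(S, T) | S + T > 10] = (11/10) / (3/20) = 22/3.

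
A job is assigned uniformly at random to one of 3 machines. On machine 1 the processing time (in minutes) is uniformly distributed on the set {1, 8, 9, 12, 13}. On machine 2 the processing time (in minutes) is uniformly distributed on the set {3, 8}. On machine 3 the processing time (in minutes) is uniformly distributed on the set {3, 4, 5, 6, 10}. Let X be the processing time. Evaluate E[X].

E[X | machine 1] = (1+8+9+12+13)/5 = 43/5.
E[X | machine 2] = (3+8)/2 = 11/2.
E[X | machine 3] = (3+4+5+6+10)/5 = 28/5.
By the law of total expectation,
E[X] = (1/3)·(43/5) + (1/3)·(11/2) + (1/3)·(28/5) = 197/30.

197/30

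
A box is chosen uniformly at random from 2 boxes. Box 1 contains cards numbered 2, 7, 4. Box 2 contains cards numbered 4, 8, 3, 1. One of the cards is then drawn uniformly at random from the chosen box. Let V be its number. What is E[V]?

E[V | box 1] = (2+7+4)/3 = 13/3.
E[V | box 2] = (4+8+3+1)/4 = 4.
By the law of total expectation,
E[V] = (1/2)·(13/3) + (1/2)·(4) = 25/6.

25/6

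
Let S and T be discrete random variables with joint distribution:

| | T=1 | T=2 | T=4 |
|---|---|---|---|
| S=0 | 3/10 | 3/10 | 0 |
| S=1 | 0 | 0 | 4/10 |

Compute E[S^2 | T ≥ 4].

1

P(T ≥ 4) = 2/5.
Summing S^2·P(S=x,T=y) over the conditioning event gives 2/5.
E[S^2 | T ≥ 4] = (2/5) / (2/5) = 1.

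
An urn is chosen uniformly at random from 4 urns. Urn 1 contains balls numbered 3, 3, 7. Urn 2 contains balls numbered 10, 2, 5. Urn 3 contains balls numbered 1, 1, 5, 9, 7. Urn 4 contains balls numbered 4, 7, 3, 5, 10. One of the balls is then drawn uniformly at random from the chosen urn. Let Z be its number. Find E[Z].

E[Z | urn 1] = (3+3+7)/3 = 13/3.
E[Z | urn 2] = (10+2+5)/3 = 17/3.
E[Z | urn 3] = (1+1+5+9+7)/5 = 23/5.
E[Z | urn 4] = (4+7+3+5+10)/5 = 29/5.
By the law of total expectation,
E[Z] = (1/4)·(13/3) + (1/4)·(17/3) + (1/4)·(23/5) + (1/4)·(29/5) = 51/10.

51/10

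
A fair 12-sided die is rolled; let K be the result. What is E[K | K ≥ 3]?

15/2

Given K ≥ 3, K is equally likely to be any of {3, 4, 5, 6, 7, 8, 9, 10, 11, 12}.
E[K | K ≥ 3] = (3 + 4 + 5 + 6 + 7 + 8 + 9 + 10 + 11 + 12) / 10 = 15/2.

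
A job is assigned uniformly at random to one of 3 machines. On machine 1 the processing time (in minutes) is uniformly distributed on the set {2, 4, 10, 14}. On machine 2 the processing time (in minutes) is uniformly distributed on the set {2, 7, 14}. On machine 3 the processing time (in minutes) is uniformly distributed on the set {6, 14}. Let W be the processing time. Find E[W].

151/18

E[W | machine 1] = (2+4+10+14)/4 = 15/2.
E[W | machine 2] = (2+7+14)/3 = 23/3.
E[W | machine 3] = (6+14)/2 = 10.
By the law of total expectation,
E[W] = (1/3)·(15/2) + (1/3)·(23/3) + (1/3)·(10) = 151/18.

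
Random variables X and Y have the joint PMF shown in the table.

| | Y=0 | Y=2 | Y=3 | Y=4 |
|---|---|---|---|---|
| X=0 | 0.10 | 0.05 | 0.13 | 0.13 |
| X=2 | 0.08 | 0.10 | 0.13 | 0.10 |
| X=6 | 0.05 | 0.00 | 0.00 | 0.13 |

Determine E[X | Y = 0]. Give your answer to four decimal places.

2.0000

P(Y = 0) = 0.23.
Σ X·P over the event = 0·(0.10) + 2·(0.08) + 6·(0.05) = 0.46.
E[X | Y = 0] = (0.46) / (0.23) = 2.0000.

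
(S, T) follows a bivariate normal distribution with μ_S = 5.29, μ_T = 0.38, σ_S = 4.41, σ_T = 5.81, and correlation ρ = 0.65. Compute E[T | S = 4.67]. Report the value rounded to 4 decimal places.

The regression of T on S has slope ρ·σ_T/σ_S and passes through (μ_S, μ_T).
E[T | S=4.67] = 0.38 + (0.65)·(5.81/4.41)·(4.67 − (5.29)) = 0.38 + (0.85635)·(-0.62) = -0.1509.

-0.1509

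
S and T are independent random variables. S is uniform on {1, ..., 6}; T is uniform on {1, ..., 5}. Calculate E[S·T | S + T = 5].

5

P(S + T = 5) = 2/15.
Summing ST·P(x,y) over outcomes with S + T = 5 gives 2/3.
E[S·T | S + T = 5] = (2/3) / (2/15) = 5.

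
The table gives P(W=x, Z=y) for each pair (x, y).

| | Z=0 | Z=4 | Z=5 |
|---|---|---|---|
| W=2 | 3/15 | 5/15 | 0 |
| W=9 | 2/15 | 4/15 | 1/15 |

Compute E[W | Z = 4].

P(Z = 4) = 3/5.
Σ W·P over the event = 2·(5/15) + 9·(4/15) = 46/15.
E[W | Z = 4] = (46/15) / (3/5) = 46/9.

46/9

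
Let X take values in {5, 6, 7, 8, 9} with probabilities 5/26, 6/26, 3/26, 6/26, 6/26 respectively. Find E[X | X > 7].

P(X > 7) = 6/13.
Σ over the event: 8·3/13 + 9·3/13 = 51/13.
E[X | X > 7] = (51/13) / (6/13) = 17/2.

17/2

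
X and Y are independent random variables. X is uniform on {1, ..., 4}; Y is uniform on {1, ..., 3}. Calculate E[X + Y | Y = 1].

7/2

P(Y = 1) = 1/3.
Summing (X+Y)·P(x,y) over outcomes with Y = 1 gives 7/6.
E[X + Y | Y = 1] = (7/6) / (1/3) = 7/2.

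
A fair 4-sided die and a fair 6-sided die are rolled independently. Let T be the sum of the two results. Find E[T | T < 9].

116/21

P(T < 9) = 7/8.
Σ over the event: 2·1/24 + 3·1/12 + 4·1/8 + 5·1/6 + 6·1/6 + 7·1/6 + 8·1/8 = 29/6.
E[T | T < 9] = (29/6) / (7/8) = 116/21.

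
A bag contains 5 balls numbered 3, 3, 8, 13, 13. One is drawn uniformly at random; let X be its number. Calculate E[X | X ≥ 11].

P(X ≥ 11) = 2/5.
Σ over the event: 13·2/5 = 26/5.
E[X | X ≥ 11] = (26/5) / (2/5) = 13.

13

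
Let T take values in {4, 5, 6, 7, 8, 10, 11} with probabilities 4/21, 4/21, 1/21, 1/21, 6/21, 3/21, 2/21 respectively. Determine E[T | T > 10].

11

P(T > 10) = 2/21.
Σ over the event: 11·2/21 = 22/21.
E[T | T > 10] = (22/21) / (2/21) = 11.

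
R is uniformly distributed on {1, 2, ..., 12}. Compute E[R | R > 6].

Given R > 6, R is equally likely to be any of {7, 8, 9, 10, 11, 12}.
E[R | R > 6] = (7 + 8 + 9 + 10 + 11 + 12) / 6 = 19/2.

19/2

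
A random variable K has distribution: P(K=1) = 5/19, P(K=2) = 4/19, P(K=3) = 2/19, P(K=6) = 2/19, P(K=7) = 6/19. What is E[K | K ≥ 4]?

27/4

P(K ≥ 4) = 8/19.
Σ over the event: 6·2/19 + 7·6/19 = 54/19.
E[K | K ≥ 4] = (54/19) / (8/19) = 27/4.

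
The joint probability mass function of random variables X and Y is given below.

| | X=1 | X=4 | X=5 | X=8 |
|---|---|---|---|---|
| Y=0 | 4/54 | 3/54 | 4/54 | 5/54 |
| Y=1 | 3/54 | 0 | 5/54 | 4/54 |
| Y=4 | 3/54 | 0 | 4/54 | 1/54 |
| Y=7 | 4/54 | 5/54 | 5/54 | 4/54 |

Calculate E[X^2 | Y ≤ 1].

P(Y ≤ 1) = 14/27.
Σ X^2·P over the event = 1·(4/54) + 1·(3/54) + 16·(3/54) + 25·(4/54) + 25·(5/54) + 64·(5/54) + 64·(4/54) = 428/27.
E[X^2 | Y ≤ 1] = (428/27) / (14/27) = 214/7.

214/7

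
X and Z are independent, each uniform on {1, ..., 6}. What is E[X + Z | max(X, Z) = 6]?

P(max(X, Z) = 6) = 11/36.
Summing (X+Z)·P(x,y) over outcomes with max(X, Z) = 6 gives 17/6.
E[X + Z | max(X, Z) = 6] = (17/6) / (11/36) = 102/11.

102/11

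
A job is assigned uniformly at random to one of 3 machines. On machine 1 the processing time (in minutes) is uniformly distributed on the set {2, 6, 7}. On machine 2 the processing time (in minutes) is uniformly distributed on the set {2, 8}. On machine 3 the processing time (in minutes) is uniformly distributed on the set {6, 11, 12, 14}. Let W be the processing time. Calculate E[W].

83/12

E[W | machine 1] = (2+6+7)/3 = 5.
E[W | machine 2] = (2+8)/2 = 5.
E[W | machine 3] = (6+11+12+14)/4 = 43/4.
By the law of total expectation,
E[W] = (1/3)·(5) + (1/3)·(5) + (1/3)·(43/4) = 83/12.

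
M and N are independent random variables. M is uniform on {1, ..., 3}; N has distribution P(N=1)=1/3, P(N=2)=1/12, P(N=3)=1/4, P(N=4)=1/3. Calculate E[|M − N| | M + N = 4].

P(M + N = 4) = 2/9.
Summing |M−N|·P(x,y) over outcomes with M + N = 4 gives 7/18.
E[|M − N| | M + N = 4] = (7/18) / (2/9) = 7/4.

7/4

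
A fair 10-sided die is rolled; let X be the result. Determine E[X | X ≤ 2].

Given X ≤ 2, X is equally likely to be any of {1, 2}.
E[X | X ≤ 2] = (1 + 2) / 2 = 3/2.

3/2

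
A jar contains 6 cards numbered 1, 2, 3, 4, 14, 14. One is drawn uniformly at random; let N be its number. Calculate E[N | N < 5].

5/2

P(N < 5) = 2/3.
Σ over the event: 1·1/6 + 2·1/6 + 3·1/6 + 4·1/6 = 5/3.
E[N | N < 5] = (5/3) / (2/3) = 5/2.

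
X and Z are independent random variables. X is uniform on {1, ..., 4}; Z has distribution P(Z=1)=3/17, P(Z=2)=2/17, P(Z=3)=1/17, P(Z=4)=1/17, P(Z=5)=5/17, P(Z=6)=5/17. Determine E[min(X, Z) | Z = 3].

9/4

P(Z = 3) = 1/17.
Summing min(X,Z)·P(x,y) over outcomes with Z = 3 gives 9/68.
E[min(X, Z) | Z = 3] = (9/68) / (1/17) = 9/4.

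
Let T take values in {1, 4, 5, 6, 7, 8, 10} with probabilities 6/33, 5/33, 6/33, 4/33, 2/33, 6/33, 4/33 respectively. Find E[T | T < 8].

P(T < 8) = 23/33.
Σ over the event: 1·2/11 + 4·5/33 + 5·2/11 + 6·4/33 + 7·2/33 = 94/33.
E[T | T < 8] = (94/33) / (23/33) = 94/23.

94/23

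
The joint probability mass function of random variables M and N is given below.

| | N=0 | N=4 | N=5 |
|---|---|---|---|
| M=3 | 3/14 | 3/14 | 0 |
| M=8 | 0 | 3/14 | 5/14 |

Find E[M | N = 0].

P(N = 0) = 3/14.
Σ M·P over the event = 3·(3/14) = 9/14.
E[M | N = 0] = (9/14) / (3/14) = 3.

3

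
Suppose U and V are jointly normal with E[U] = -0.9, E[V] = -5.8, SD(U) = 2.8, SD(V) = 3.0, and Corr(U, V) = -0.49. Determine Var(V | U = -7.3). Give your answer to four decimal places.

6.8391

Var(V | U=x) = (1 − ρ²)·σ_V².
Var(V | U=-7.3) = (3.0)²·(1 − (-0.49)²) = 9·0.7599 = 6.8391.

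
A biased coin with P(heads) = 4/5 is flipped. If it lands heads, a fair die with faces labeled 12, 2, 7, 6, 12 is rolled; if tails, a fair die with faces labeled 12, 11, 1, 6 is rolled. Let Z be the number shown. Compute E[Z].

387/50

E[Z | heads] = (12+2+7+6+12)/5 = 39/5.
E[Z | tails] = (12+11+1+6)/4 = 15/2.
E[Z] = (4/5)·(39/5) + (1/5)·(15/2) = 387/50.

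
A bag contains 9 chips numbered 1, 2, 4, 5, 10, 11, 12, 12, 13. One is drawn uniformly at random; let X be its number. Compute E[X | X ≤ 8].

P(X ≤ 8) = 4/9.
Σ over the event: 1·1/9 + 2·1/9 + 4·1/9 + 5·1/9 = 4/3.
E[X | X ≤ 8] = (4/3) / (4/9) = 3.

3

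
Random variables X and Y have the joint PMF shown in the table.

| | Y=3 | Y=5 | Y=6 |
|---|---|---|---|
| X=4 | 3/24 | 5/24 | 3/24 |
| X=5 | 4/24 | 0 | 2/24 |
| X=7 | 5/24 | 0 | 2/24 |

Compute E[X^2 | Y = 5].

16

P(Y = 5) = 5/24.
Summing X^2·P(X=x,Y=y) over the conditioning event gives 10/3.
E[X^2 | Y = 5] = (10/3) / (5/24) = 16.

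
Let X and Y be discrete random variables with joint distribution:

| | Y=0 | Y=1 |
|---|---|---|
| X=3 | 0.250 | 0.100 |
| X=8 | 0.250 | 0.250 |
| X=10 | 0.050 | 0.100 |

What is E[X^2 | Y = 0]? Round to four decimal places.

42.2727

P(Y = 0) = 0.550.
Σ X^2·P over the event = 9·(0.250) + 64·(0.250) + 100·(0.050) = 23.250.
E[X^2 | Y = 0] = (23.250) / (0.550) = 42.2727.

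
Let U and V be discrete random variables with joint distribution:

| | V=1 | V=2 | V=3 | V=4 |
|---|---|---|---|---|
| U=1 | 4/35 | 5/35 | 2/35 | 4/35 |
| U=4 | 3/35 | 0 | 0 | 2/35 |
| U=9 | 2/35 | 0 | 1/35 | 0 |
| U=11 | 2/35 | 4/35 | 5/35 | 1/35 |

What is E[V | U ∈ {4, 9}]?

2

P(U ∈ {4, 9}) = 8/35.
Σ V·P over the event = 1·(3/35) + 4·(2/35) + 1·(2/35) + 3·(1/35) = 16/35.
E[V | U ∈ {4, 9}] = (16/35) / (8/35) = 2.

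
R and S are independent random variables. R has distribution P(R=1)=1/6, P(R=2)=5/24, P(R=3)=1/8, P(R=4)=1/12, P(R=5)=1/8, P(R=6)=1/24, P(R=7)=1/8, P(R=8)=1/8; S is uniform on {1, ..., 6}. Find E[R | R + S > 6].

58/11

P(R + S > 6) = 11/18.
Summing R·P(x,y) over outcomes with R + S > 6 gives 29/9.
E[R | R + S > 6] = (29/9) / (11/18) = 58/11.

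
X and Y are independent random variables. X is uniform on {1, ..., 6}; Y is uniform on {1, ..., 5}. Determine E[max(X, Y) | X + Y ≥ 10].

17/3

P(X + Y ≥ 10) = 1/10.
Summing max(X,Y)·P(x,y) over outcomes with X + Y ≥ 10 gives 17/30.
E[max(X, Y) | X + Y ≥ 10] = (17/30) / (1/10) = 17/3.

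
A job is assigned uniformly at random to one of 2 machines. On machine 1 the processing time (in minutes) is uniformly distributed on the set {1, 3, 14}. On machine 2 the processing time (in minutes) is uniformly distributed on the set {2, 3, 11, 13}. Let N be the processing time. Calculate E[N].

E[N | machine 1] = (1+3+14)/3 = 6.
E[N | machine 2] = (2+3+11+13)/4 = 29/4.
By the law of total expectation,
E[N] = (1/2)·(6) + (1/2)·(29/4) = 53/8.

53/8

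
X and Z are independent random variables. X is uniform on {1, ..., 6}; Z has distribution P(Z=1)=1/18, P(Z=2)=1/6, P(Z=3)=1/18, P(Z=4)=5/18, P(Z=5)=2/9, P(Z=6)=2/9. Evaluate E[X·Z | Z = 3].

21/2

P(Z = 3) = 1/18.
Summing XZ·P(x,y) over outcomes with Z = 3 gives 7/12.
E[X·Z | Z = 3] = (7/12) / (1/18) = 21/2.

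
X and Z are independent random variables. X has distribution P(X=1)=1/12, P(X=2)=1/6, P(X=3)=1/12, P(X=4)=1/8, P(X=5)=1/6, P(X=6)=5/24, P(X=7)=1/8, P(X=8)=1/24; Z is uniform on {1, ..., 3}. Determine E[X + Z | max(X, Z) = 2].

P(max(X, Z) = 2) = 5/36.
Summing (X+Z)·P(x,y) over outcomes with max(X, Z) = 2 gives 17/36.
E[X + Z | max(X, Z) = 2] = (17/36) / (5/36) = 17/5.

17/5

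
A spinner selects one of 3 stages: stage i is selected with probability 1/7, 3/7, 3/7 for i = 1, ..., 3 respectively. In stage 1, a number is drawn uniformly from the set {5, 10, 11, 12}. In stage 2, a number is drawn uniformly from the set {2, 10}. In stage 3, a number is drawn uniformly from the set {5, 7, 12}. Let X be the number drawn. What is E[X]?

E[X | stage 1] = (5+10+11+12)/4 = 19/2.
E[X | stage 2] = (2+10)/2 = 6.
E[X | stage 3] = (5+7+12)/3 = 8.
By the law of total expectation,
E[X] = (1/7)·(19/2) + (3/7)·(6) + (3/7)·(8) = 103/14.

103/14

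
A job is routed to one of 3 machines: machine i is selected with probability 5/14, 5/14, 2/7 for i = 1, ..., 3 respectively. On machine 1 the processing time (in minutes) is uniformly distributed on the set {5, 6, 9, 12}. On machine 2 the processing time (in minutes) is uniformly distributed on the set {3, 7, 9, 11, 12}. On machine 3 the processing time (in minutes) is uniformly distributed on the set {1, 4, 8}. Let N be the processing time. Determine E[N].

149/21

E[N | machine 1] = (5+6+9+12)/4 = 8.
E[N | machine 2] = (3+7+9+11+12)/5 = 42/5.
E[N | machine 3] = (1+4+8)/3 = 13/3.
E[N] = (5/14)·(8) + (5/14)·(42/5) + (2/7)·(13/3) = 149/21.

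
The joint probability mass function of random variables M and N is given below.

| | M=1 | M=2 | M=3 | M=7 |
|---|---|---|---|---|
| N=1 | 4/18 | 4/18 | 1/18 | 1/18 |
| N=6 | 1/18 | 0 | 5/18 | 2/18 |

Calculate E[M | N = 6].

15/4

P(N = 6) = 4/9.
Summing M·P(M=x,N=y) over the conditioning event gives 5/3.
E[M | N = 6] = (5/3) / (4/9) = 15/4.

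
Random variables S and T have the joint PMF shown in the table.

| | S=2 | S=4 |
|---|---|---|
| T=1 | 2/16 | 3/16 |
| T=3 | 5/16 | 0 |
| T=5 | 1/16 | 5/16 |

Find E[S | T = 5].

11/3

P(T = 5) = 3/8.
Summing S·P(S=x,T=y) over the conditioning event gives 11/8.
E[S | T = 5] = (11/8) / (3/8) = 11/3.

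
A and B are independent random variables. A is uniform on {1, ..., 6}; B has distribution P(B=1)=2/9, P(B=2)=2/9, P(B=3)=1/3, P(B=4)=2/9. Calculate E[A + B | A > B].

212/31

P(A > B) = 31/54.
Summing (A+B)·P(x,y) over outcomes with A > B gives 106/27.
E[A + B | A > B] = (106/27) / (31/54) = 212/31.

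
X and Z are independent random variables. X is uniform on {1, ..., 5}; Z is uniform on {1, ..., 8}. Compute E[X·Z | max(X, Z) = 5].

125/9

P(max(X, Z) = 5) = 9/40.
Summing XZ·P(x,y) over outcomes with max(X, Z) = 5 gives 25/8.
E[X·Z | max(X, Z) = 5] = (25/8) / (9/40) = 125/9.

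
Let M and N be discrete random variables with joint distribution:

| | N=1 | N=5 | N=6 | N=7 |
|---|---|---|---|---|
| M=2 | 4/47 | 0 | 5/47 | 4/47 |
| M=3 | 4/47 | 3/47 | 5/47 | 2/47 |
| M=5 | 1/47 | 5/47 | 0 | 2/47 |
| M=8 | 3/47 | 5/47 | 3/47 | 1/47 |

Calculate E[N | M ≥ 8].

53/12

P(M ≥ 8) = 12/47.
Σ N·P over the event = 1·(3/47) + 5·(5/47) + 6·(3/47) + 7·(1/47) = 53/47.
E[N | M ≥ 8] = (53/47) / (12/47) = 53/12.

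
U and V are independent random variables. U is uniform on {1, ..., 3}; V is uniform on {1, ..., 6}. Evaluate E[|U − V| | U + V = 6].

Outcomes with U + V = 6: (1,5), (2,4), (3,3), each with probability 1/18.
E[|U − V| | U + V = 6] = (4 + 2 + 0) / 3 = 2.

2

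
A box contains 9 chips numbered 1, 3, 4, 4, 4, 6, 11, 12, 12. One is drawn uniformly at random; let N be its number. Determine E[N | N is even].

P(N is even) = 2/3.
Σ over the event: 4·1/3 + 6·1/9 + 12·2/9 = 14/3.
E[N | N is even] = (14/3) / (2/3) = 7.

7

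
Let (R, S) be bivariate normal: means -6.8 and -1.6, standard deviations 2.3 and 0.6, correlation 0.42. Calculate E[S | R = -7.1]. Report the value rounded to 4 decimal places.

E[S | R=x] = μ_S + ρ(σ_S/σ_R)(x − μ_R) for jointly normal variables.
E[S | R=-7.1] = -1.6 + (0.42)·(0.6/2.3)·(-7.1 − (-6.8)) = -1.6 + (0.10957)·(-0.3) = -1.6329.

-1.6329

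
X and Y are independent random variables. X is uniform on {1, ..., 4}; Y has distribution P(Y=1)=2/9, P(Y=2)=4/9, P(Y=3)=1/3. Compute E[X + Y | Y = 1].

7/2

P(Y = 1) = 2/9.
Summing (X+Y)·P(x,y) over outcomes with Y = 1 gives 7/9.
E[X + Y | Y = 1] = (7/9) / (2/9) = 7/2.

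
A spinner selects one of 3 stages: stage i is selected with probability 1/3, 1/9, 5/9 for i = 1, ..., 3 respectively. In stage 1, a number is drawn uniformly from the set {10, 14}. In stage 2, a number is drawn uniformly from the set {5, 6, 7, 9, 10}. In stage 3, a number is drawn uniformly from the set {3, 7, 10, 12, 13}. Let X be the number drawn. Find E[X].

442/45

E[X | stage 1] = (10+14)/2 = 12.
E[X | stage 2] = (5+6+7+9+10)/5 = 37/5.
E[X | stage 3] = (3+7+10+12+13)/5 = 9.
By the law of total expectation,
E[X] = (1/3)·(12) + (1/9)·(37/5) + (5/9)·(9) = 442/45.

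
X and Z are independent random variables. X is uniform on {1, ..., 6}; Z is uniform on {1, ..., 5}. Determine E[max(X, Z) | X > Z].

14/3

P(X > Z) = 1/2.
Summing max(X,Z)·P(x,y) over outcomes with X > Z gives 7/3.
E[max(X, Z) | X > Z] = (7/3) / (1/2) = 14/3.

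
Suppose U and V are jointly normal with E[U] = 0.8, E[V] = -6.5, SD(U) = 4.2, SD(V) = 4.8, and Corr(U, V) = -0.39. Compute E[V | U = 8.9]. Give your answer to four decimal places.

-10.1103

For a bivariate normal, E[V | U=x] = μ_V + ρ·(σ_V/σ_U)·(x − μ_U).
E[V | U=8.9] = -6.5 + (-0.39)·(4.8/4.2)·(8.9 − (0.8)) = -6.5 + (-0.44571)·(8.1) = -10.1103.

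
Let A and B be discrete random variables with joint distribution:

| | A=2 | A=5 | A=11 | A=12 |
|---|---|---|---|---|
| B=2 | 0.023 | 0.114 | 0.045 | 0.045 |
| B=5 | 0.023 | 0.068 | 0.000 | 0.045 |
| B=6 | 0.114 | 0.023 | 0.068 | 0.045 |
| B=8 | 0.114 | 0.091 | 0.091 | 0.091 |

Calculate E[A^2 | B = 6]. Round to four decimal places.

62.9560

P(B = 6) = 0.250.
Σ A^2·P over the event = 4·(0.114) + 25·(0.023) + 121·(0.068) + 144·(0.045) = 15.739.
E[A^2 | B = 6] = (15.739) / (0.250) = 62.9560.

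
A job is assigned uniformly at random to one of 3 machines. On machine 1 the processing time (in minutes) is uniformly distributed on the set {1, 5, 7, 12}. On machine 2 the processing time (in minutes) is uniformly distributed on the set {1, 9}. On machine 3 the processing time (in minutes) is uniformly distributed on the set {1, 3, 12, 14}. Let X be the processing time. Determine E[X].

E[X | machine 1] = (1+5+7+12)/4 = 25/4.
E[X | machine 2] = (1+9)/2 = 5.
E[X | machine 3] = (1+3+12+14)/4 = 15/2.
E[X] = (1/3)·(25/4) + (1/3)·(5) + (1/3)·(15/2) = 25/4.

25/4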